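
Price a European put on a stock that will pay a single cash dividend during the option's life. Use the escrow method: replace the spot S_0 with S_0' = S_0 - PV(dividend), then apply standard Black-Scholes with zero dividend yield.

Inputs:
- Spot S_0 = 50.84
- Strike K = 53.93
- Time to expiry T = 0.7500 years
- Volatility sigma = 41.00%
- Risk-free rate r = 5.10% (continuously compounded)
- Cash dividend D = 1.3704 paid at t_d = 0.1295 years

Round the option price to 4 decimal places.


Answer: Price = 8.4211

Derivation:
PV(D) = D * exp(-r * t_d) = 1.3704 * 0.99341726 = 1.36137902
S_0' = S_0 - PV(D) = 50.8400 - 1.36137902 = 49.47862098
d1 = (ln(S_0'/K) + (r + sigma^2/2)*T) / (sigma*sqrt(T)) = 0.04264300
d2 = d1 - sigma*sqrt(T) = -0.31242742
exp(-rT) = 0.96247229
N(-d1) = 0.48299306; N(-d2) = 0.62264214
P = K * exp(-rT) * N(-d2) - S_0' * N(-d1) = 53.9300 * 0.96247229 * 0.62264214 - 49.47862098 * 0.48299306 = 8.4211


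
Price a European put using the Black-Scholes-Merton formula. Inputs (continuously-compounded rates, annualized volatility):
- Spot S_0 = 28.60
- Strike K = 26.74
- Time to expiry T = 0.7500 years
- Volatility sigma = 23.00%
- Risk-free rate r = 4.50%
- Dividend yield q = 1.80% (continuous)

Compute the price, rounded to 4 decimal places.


d1 = (ln(S/K) + (r - q + 0.5*sigma^2) * T) / (sigma * sqrt(T)) = 0.53886182
d2 = d1 - sigma * sqrt(T) = 0.33967598
exp(-rT) = 0.96681318; exp(-qT) = 0.98659072
P = K * exp(-rT) * N(-d2) - S_0 * exp(-qT) * N(-d1)
N(-d1) = 0.29499110; N(-d2) = 0.36705028
P = 26.7400 * 0.96681318 * 0.36705028 - 28.6000 * 0.98659072 * 0.29499110 = 1.1656

Answer: Price = 1.1656


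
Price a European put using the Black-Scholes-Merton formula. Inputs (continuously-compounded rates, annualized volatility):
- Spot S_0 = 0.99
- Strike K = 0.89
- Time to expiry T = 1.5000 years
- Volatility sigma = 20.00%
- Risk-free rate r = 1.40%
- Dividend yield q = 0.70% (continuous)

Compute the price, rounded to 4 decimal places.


d1 = (ln(S/K) + (r - q + 0.5*sigma^2) * T) / (sigma * sqrt(T)) = 0.60005755
d2 = d1 - sigma * sqrt(T) = 0.35510857
exp(-rT) = 0.97921896; exp(-qT) = 0.98955493
P = K * exp(-rT) * N(-d2) - S_0 * exp(-qT) * N(-d1)
N(-d1) = 0.27423394; N(-d2) = 0.36125413
P = 0.8900 * 0.97921896 * 0.36125413 - 0.9900 * 0.98955493 * 0.27423394 = 0.0462

Answer: Price = 0.0462


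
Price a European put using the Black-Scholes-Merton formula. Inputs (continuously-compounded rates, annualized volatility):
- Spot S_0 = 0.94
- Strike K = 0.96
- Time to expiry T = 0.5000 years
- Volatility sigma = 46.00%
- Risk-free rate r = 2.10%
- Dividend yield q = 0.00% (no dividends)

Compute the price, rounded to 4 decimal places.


d1 = (ln(S/K) + (r - q + 0.5*sigma^2) * T) / (sigma * sqrt(T)) = 0.13018940
d2 = d1 - sigma * sqrt(T) = -0.19507972
exp(-rT) = 0.98955493; exp(-qT) = 1.00000000
P = K * exp(-rT) * N(-d2) - S_0 * exp(-qT) * N(-d1)
N(-d1) = 0.44820829; N(-d2) = 0.57733473
P = 0.9600 * 0.98955493 * 0.57733473 - 0.9400 * 1.00000000 * 0.44820829 = 0.1271

Answer: Price = 0.1271


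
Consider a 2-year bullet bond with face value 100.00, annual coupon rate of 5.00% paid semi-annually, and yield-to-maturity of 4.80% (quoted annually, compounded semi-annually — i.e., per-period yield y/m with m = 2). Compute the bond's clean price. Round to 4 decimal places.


Coupon per period c = face * coupon_rate / m = 2.500000
Periods per year m = 2; per-period yield y/m = 0.024000
Number of cashflows N = 4
Cashflows (t years, CF_t, discount factor 1/(1+y/m)^(m*t), PV):
  t = 0.5000: CF_t = 2.500000, DF = 0.976562, PV = 2.441406
  t = 1.0000: CF_t = 2.500000, DF = 0.953674, PV = 2.384186
  t = 1.5000: CF_t = 2.500000, DF = 0.931323, PV = 2.328306
  t = 2.0000: CF_t = 102.500000, DF = 0.909495, PV = 93.223207
Price P = sum_t PV_t = 100.377105

Answer: Price = 100.3771


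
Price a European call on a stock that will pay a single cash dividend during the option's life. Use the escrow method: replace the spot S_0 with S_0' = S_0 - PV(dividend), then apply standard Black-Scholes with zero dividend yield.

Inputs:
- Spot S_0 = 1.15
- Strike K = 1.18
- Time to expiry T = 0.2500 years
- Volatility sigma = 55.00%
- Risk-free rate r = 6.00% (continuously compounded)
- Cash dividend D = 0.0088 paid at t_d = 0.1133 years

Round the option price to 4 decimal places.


PV(D) = D * exp(-r * t_d) = 0.0088 * 0.99322505 = 0.00874038
S_0' = S_0 - PV(D) = 1.1500 - 0.00874038 = 1.14125962
d1 = (ln(S_0'/K) + (r + sigma^2/2)*T) / (sigma*sqrt(T)) = 0.07065688
d2 = d1 - sigma*sqrt(T) = -0.20434312
exp(-rT) = 0.98511194
N(d1) = 0.52816458; N(d2) = 0.41904269
C = S_0' * N(d1) - K * exp(-rT) * N(d2) = 1.14125962 * 0.52816458 - 1.1800 * 0.98511194 * 0.41904269 = 0.1157

Answer: Price = 0.1157


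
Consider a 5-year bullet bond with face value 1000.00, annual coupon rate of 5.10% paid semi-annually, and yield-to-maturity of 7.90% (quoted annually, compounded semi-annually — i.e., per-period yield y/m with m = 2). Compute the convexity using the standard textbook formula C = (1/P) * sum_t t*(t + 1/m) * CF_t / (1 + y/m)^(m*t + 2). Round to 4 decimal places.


Coupon per period c = face * coupon_rate / m = 25.500000
Periods per year m = 2; per-period yield y/m = 0.039500
Number of cashflows N = 10
Cashflows (t years, CF_t, discount factor 1/(1+y/m)^(m*t), PV):
  t = 0.5000: CF_t = 25.500000, DF = 0.962001, PV = 24.531025
  t = 1.0000: CF_t = 25.500000, DF = 0.925446, PV = 23.598869
  t = 1.5000: CF_t = 25.500000, DF = 0.890280, PV = 22.702135
  t = 2.0000: CF_t = 25.500000, DF = 0.856450, PV = 21.839476
  t = 2.5000: CF_t = 25.500000, DF = 0.823906, PV = 21.009597
  t = 3.0000: CF_t = 25.500000, DF = 0.792598, PV = 20.211252
  t = 3.5000: CF_t = 25.500000, DF = 0.762480, PV = 19.443244
  t = 4.0000: CF_t = 25.500000, DF = 0.733507, PV = 18.704419
  t = 4.5000: CF_t = 25.500000, DF = 0.705634, PV = 17.993669
  t = 5.0000: CF_t = 1025.500000, DF = 0.678821, PV = 696.130606
Price P = sum_t PV_t = 886.164291
Convexity numerator sum_t t*(t + 1/m) * CF_t / (1+y/m)^(m*t + 2):
  t = 0.5000: term = 11.351067
  t = 1.0000: term = 32.759213
  t = 1.5000: term = 63.028790
  t = 2.0000: term = 101.056260
  t = 2.5000: term = 145.824329
  t = 3.0000: term = 196.396403
  t = 3.5000: term = 251.911372
  t = 4.0000: term = 311.578691
  t = 4.5000: term = 374.673751
  t = 5.0000: term = 17716.357466
Convexity = (1/P) * sum = 19204.937343 / 886.164291 = 21.671983

Answer: Convexity = 21.6720


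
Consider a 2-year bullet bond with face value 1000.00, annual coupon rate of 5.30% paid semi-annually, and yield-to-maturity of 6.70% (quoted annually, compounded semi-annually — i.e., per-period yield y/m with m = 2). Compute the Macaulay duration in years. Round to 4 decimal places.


Answer: Macaulay duration = 1.9227 years

Derivation:
Coupon per period c = face * coupon_rate / m = 26.500000
Periods per year m = 2; per-period yield y/m = 0.033500
Number of cashflows N = 4
Cashflows (t years, CF_t, discount factor 1/(1+y/m)^(m*t), PV):
  t = 0.5000: CF_t = 26.500000, DF = 0.967586, PV = 25.641026
  t = 1.0000: CF_t = 26.500000, DF = 0.936222, PV = 24.809894
  t = 1.5000: CF_t = 26.500000, DF = 0.905876, PV = 24.005703
  t = 2.0000: CF_t = 1026.500000, DF = 0.876512, PV = 899.740003
Price P = sum_t PV_t = 974.196626
Macaulay numerator sum_t t * PV_t:
  t * PV_t at t = 0.5000: 12.820513
  t * PV_t at t = 1.0000: 24.809894
  t * PV_t at t = 1.5000: 36.008555
  t * PV_t at t = 2.0000: 1799.480006
Macaulay duration D = (sum_t t * PV_t) / P = 1873.118967 / 974.196626 = 1.922732


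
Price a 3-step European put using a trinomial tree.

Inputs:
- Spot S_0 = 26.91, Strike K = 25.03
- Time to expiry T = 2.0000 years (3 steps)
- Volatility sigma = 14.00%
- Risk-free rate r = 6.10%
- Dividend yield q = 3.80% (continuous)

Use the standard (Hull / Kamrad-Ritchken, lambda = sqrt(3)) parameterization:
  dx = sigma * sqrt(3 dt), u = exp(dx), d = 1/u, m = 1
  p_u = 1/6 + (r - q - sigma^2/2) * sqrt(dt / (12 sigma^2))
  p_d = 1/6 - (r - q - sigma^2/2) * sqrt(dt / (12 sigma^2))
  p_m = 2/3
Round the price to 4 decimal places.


Answer: Price = V(0,0) = 0.8171

Derivation:
dt = T/N = 0.666667; dx = sigma*sqrt(3*dt) = 0.197990
u = exp(dx) = 1.218950; d = 1/u = 0.820378
p_u = 0.188890, p_m = 0.666667, p_d = 0.144443
Discount per step: exp(-r*dt) = 0.960149
Stock lattice S(k, j) with j the centered position index:
  k=0: S(0,+0) = 26.9100
  k=1: S(1,-1) = 22.0764; S(1,+0) = 26.9100; S(1,+1) = 32.8019
  k=2: S(2,-2) = 18.1110; S(2,-1) = 22.0764; S(2,+0) = 26.9100; S(2,+1) = 32.8019; S(2,+2) = 39.9839
  k=3: S(3,-3) = 14.8578; S(3,-2) = 18.1110; S(3,-1) = 22.0764; S(3,+0) = 26.9100; S(3,+1) = 32.8019; S(3,+2) = 39.9839; S(3,+3) = 48.7384
Terminal payoffs V(N, j) = max(K - S_T, 0):
  V(3,-3) = 10.172151; V(3,-2) = 6.919024; V(3,-1) = 2.953624; V(3,+0) = 0.000000; V(3,+1) = 0.000000; V(3,+2) = 0.000000; V(3,+3) = 0.000000
Backward induction: V(k, j) = exp(-r*dt) * [p_u * V(k+1, j+1) + p_m * V(k+1, j) + p_d * V(k+1, j-1)]
  V(2,-2) = exp(-r*dt) * [p_u*2.953624 + p_m*6.919024 + p_d*10.172151] = 6.375286
  V(2,-1) = exp(-r*dt) * [p_u*0.000000 + p_m*2.953624 + p_d*6.919024] = 2.850193
  V(2,+0) = exp(-r*dt) * [p_u*0.000000 + p_m*0.000000 + p_d*2.953624] = 0.409630
  V(2,+1) = exp(-r*dt) * [p_u*0.000000 + p_m*0.000000 + p_d*0.000000] = 0.000000
  V(2,+2) = exp(-r*dt) * [p_u*0.000000 + p_m*0.000000 + p_d*0.000000] = 0.000000
  V(1,-1) = exp(-r*dt) * [p_u*0.409630 + p_m*2.850193 + p_d*6.375286] = 2.782868
  V(1,+0) = exp(-r*dt) * [p_u*0.000000 + p_m*0.409630 + p_d*2.850193] = 0.657489
  V(1,+1) = exp(-r*dt) * [p_u*0.000000 + p_m*0.000000 + p_d*0.409630] = 0.056810
  V(0,+0) = exp(-r*dt) * [p_u*0.056810 + p_m*0.657489 + p_d*2.782868] = 0.817109


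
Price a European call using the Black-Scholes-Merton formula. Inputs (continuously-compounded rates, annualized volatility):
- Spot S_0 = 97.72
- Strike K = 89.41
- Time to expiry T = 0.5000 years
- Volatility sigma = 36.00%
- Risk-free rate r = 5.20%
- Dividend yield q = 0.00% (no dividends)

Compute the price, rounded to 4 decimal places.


Answer: Price = 15.5933

Derivation:
d1 = (ln(S/K) + (r - q + 0.5*sigma^2) * T) / (sigma * sqrt(T)) = 0.57854579
d2 = d1 - sigma * sqrt(T) = 0.32398735
exp(-rT) = 0.97433509; exp(-qT) = 1.00000000
C = S_0 * exp(-qT) * N(d1) - K * exp(-rT) * N(d2)
N(d1) = 0.71855215; N(d2) = 0.62702619
C = 97.7200 * 1.00000000 * 0.71855215 - 89.4100 * 0.97433509 * 0.62702619 = 15.5933


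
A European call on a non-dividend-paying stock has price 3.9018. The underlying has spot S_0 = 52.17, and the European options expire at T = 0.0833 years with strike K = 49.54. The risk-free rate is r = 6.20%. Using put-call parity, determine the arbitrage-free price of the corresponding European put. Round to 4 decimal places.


Put-call parity: C - P = S_0 * exp(-qT) - K * exp(-rT).
S_0 * exp(-qT) = 52.1700 * 1.00000000 = 52.17000000
K * exp(-rT) = 49.5400 * 0.99484871 = 49.28480527
P = C - S*exp(-qT) + K*exp(-rT)
P = 3.9018 - 52.17000000 + 49.28480527 = 1.0166

Answer: Put price = 1.0166


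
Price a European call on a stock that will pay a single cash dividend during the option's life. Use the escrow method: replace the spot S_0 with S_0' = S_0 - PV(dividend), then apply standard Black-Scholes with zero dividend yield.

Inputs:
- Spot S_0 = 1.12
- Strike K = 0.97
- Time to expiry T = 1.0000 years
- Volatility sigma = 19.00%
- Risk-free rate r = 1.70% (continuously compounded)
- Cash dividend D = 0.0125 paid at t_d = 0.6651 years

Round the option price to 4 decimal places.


PV(D) = D * exp(-r * t_d) = 0.0125 * 0.98875698 = 0.01235946
S_0' = S_0 - PV(D) = 1.1200 - 0.01235946 = 1.10764054
d1 = (ln(S_0'/K) + (r + sigma^2/2)*T) / (sigma*sqrt(T)) = 0.88284905
d2 = d1 - sigma*sqrt(T) = 0.69284905
exp(-rT) = 0.98314368
N(d1) = 0.81134108; N(d2) = 0.75579786
C = S_0' * N(d1) - K * exp(-rT) * N(d2) = 1.10764054 * 0.81134108 - 0.9700 * 0.98314368 * 0.75579786 = 0.1779

Answer: Price = 0.1779


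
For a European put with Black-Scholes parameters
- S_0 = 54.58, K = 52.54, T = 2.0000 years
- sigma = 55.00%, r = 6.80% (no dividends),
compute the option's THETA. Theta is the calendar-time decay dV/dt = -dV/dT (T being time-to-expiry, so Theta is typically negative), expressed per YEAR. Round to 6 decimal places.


d1 = 0.6127308218; d2 = -0.1650866375
phi(d1) = 0.3306621687; exp(-qT) = 1.0000000000; exp(-rT) = 0.8728426325
Theta = -S*exp(-qT)*phi(d1)*sigma/(2*sqrt(T)) + r*K*exp(-rT)*N(-d2) - q*S*exp(-qT)*N(-d1)
N(-d1) = 0.2700271696; N(-d2) = 0.5655621048; sqrt(T) = 1.4142135624
Term 1 = -54.5800 * 1.0000000000 * 0.3306621687 * 0.5500 / (2 * 1.4142135624) = -3.5094231544
Term 2 = 0.0680 * 52.5400 * 0.8728426325 * 0.5655621048 = 1.7636614966
Term 3 = 0 (no dividend yield, q = 0)
Theta = -3.5094231544 + (1.7636614966) + (0.0000000000) = -1.745762

Answer: Theta = -1.745762


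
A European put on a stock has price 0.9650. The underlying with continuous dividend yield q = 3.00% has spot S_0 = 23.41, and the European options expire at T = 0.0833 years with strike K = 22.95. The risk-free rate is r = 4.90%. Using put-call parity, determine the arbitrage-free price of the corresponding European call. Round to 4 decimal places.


Answer: Call price = 1.4601

Derivation:
Put-call parity: C - P = S_0 * exp(-qT) - K * exp(-rT).
S_0 * exp(-qT) = 23.4100 * 0.99750412 = 23.35157145
K * exp(-rT) = 22.9500 * 0.99592662 = 22.85651590
C = P + S*exp(-qT) - K*exp(-rT)
C = 0.9650 + 23.35157145 - 22.85651590 = 1.4601


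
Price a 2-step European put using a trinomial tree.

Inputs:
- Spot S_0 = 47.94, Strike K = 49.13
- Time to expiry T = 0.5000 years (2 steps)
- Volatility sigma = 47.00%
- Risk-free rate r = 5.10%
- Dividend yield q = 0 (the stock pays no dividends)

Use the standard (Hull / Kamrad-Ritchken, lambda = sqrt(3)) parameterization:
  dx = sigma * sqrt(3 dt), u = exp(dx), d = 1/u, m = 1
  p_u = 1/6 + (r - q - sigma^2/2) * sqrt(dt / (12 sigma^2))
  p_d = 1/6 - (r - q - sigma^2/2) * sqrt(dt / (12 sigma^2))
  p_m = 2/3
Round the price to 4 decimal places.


dt = T/N = 0.250000; dx = sigma*sqrt(3*dt) = 0.407032
u = exp(dx) = 1.502352; d = 1/u = 0.665623
p_u = 0.148409, p_m = 0.666667, p_d = 0.184924
Discount per step: exp(-r*dt) = 0.987331
Stock lattice S(k, j) with j the centered position index:
  k=0: S(0,+0) = 47.9400
  k=1: S(1,-1) = 31.9100; S(1,+0) = 47.9400; S(1,+1) = 72.0228
  k=2: S(2,-2) = 21.2400; S(2,-1) = 31.9100; S(2,+0) = 47.9400; S(2,+1) = 72.0228; S(2,+2) = 108.2035
Terminal payoffs V(N, j) = max(K - S_T, 0):
  V(2,-2) = 27.889997; V(2,-1) = 17.220037; V(2,+0) = 1.190000; V(2,+1) = 0.000000; V(2,+2) = 0.000000
Backward induction: V(k, j) = exp(-r*dt) * [p_u * V(k+1, j+1) + p_m * V(k+1, j) + p_d * V(k+1, j-1)]
  V(1,-1) = exp(-r*dt) * [p_u*1.190000 + p_m*17.220037 + p_d*27.889997] = 16.601137
  V(1,+0) = exp(-r*dt) * [p_u*0.000000 + p_m*1.190000 + p_d*17.220037] = 3.927334
  V(1,+1) = exp(-r*dt) * [p_u*0.000000 + p_m*0.000000 + p_d*1.190000] = 0.217271
  V(0,+0) = exp(-r*dt) * [p_u*0.217271 + p_m*3.927334 + p_d*16.601137] = 5.647942

Answer: Price = V(0,0) = 5.6479


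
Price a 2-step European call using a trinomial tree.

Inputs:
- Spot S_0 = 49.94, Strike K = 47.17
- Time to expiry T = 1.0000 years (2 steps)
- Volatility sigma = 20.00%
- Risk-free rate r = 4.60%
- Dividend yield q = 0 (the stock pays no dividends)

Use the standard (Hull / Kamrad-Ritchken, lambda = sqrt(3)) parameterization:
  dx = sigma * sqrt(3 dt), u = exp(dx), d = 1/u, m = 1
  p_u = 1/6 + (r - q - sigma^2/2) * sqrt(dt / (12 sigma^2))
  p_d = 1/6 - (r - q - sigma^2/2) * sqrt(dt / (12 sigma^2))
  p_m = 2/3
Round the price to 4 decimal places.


dt = T/N = 0.500000; dx = sigma*sqrt(3*dt) = 0.244949
u = exp(dx) = 1.277556; d = 1/u = 0.782744
p_u = 0.193203, p_m = 0.666667, p_d = 0.140131
Discount per step: exp(-r*dt) = 0.977262
Stock lattice S(k, j) with j the centered position index:
  k=0: S(0,+0) = 49.9400
  k=1: S(1,-1) = 39.0903; S(1,+0) = 49.9400; S(1,+1) = 63.8012
  k=2: S(2,-2) = 30.5977; S(2,-1) = 39.0903; S(2,+0) = 49.9400; S(2,+1) = 63.8012; S(2,+2) = 81.5096
Terminal payoffs V(N, j) = max(S_T - K, 0):
  V(2,-2) = 0.000000; V(2,-1) = 0.000000; V(2,+0) = 2.770000; V(2,+1) = 16.631153; V(2,+2) = 34.339553
Backward induction: V(k, j) = exp(-r*dt) * [p_u * V(k+1, j+1) + p_m * V(k+1, j) + p_d * V(k+1, j-1)]
  V(1,-1) = exp(-r*dt) * [p_u*2.770000 + p_m*0.000000 + p_d*0.000000] = 0.523003
  V(1,+0) = exp(-r*dt) * [p_u*16.631153 + p_m*2.770000 + p_d*0.000000] = 4.944804
  V(1,+1) = exp(-r*dt) * [p_u*34.339553 + p_m*16.631153 + p_d*2.770000] = 17.698316
  V(0,+0) = exp(-r*dt) * [p_u*17.698316 + p_m*4.944804 + p_d*0.523003] = 6.634820

Answer: Price = V(0,0) = 6.6348


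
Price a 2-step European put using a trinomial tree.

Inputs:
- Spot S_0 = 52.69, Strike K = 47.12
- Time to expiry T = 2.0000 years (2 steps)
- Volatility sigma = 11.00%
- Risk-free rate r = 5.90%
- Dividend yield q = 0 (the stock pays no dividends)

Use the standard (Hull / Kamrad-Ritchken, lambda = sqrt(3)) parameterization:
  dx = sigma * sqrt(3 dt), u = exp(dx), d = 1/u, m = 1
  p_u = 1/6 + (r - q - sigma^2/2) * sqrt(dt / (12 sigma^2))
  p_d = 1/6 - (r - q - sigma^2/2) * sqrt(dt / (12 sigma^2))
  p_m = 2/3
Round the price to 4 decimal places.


dt = T/N = 1.000000; dx = sigma*sqrt(3*dt) = 0.190526
u = exp(dx) = 1.209885; d = 1/u = 0.826525
p_u = 0.305624, p_m = 0.666667, p_d = 0.027709
Discount per step: exp(-r*dt) = 0.942707
Stock lattice S(k, j) with j the centered position index:
  k=0: S(0,+0) = 52.6900
  k=1: S(1,-1) = 43.5496; S(1,+0) = 52.6900; S(1,+1) = 63.7489
  k=2: S(2,-2) = 35.9948; S(2,-1) = 43.5496; S(2,+0) = 52.6900; S(2,+1) = 63.7489; S(2,+2) = 77.1288
Terminal payoffs V(N, j) = max(K - S_T, 0):
  V(2,-2) = 11.125199; V(2,-1) = 3.570418; V(2,+0) = 0.000000; V(2,+1) = 0.000000; V(2,+2) = 0.000000
Backward induction: V(k, j) = exp(-r*dt) * [p_u * V(k+1, j+1) + p_m * V(k+1, j) + p_d * V(k+1, j-1)]
  V(1,-1) = exp(-r*dt) * [p_u*0.000000 + p_m*3.570418 + p_d*11.125199] = 2.534511
  V(1,+0) = exp(-r*dt) * [p_u*0.000000 + p_m*0.000000 + p_d*3.570418] = 0.093264
  V(1,+1) = exp(-r*dt) * [p_u*0.000000 + p_m*0.000000 + p_d*0.000000] = 0.000000
  V(0,+0) = exp(-r*dt) * [p_u*0.000000 + p_m*0.093264 + p_d*2.534511] = 0.124819

Answer: Price = V(0,0) = 0.1248


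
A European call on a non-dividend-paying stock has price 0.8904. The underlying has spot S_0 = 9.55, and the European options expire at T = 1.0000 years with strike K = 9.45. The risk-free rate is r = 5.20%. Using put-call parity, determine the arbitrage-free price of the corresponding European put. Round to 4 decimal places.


Answer: Put price = 0.3116

Derivation:
Put-call parity: C - P = S_0 * exp(-qT) - K * exp(-rT).
S_0 * exp(-qT) = 9.5500 * 1.00000000 = 9.55000000
K * exp(-rT) = 9.4500 * 0.94932887 = 8.97115779
P = C - S*exp(-qT) + K*exp(-rT)
P = 0.8904 - 9.55000000 + 8.97115779 = 0.3116


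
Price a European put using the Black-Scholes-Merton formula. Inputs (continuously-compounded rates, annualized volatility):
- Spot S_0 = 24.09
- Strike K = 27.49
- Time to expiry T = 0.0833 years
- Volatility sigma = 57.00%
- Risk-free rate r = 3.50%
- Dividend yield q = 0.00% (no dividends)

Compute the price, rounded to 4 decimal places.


Answer: Price = 3.8408

Derivation:
d1 = (ln(S/K) + (r - q + 0.5*sigma^2) * T) / (sigma * sqrt(T)) = -0.70255033
d2 = d1 - sigma * sqrt(T) = -0.86706225
exp(-rT) = 0.99708875; exp(-qT) = 1.00000000
P = K * exp(-rT) * N(-d2) - S_0 * exp(-qT) * N(-d1)
N(-d1) = 0.75883199; N(-d2) = 0.80704605
P = 27.4900 * 0.99708875 * 0.80704605 - 24.0900 * 1.00000000 * 0.75883199 = 3.8408


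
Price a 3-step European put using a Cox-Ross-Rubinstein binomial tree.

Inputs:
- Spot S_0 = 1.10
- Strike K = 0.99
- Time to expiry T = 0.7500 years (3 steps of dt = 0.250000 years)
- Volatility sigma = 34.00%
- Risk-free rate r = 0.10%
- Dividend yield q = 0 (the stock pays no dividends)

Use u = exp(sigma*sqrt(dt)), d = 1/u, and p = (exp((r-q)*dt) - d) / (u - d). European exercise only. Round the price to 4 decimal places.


Answer: Price = V(0,0) = 0.0773

Derivation:
dt = T/N = 0.250000
u = exp(sigma*sqrt(dt)) = 1.185305; d = 1/u = 0.843665
p = (exp((r-q)*dt) - d) / (u - d) = 0.458334
Discount per step: exp(-r*dt) = 0.999750
Stock lattice S(k, i) with i counting down-moves:
  k=0: S(0,0) = 1.1000
  k=1: S(1,0) = 1.3038; S(1,1) = 0.9280
  k=2: S(2,0) = 1.5454; S(2,1) = 1.1000; S(2,2) = 0.7829
  k=3: S(3,0) = 1.8318; S(3,1) = 1.3038; S(3,2) = 0.9280; S(3,3) = 0.6605
Terminal payoffs V(N, i) = max(K - S_T, 0):
  V(3,0) = 0.000000; V(3,1) = 0.000000; V(3,2) = 0.061969; V(3,3) = 0.329455
Backward induction: V(k, i) = exp(-r*dt) * [p * V(k+1, i) + (1-p) * V(k+1, i+1)].
  V(2,0) = exp(-r*dt) * [p*0.000000 + (1-p)*0.000000] = 0.000000
  V(2,1) = exp(-r*dt) * [p*0.000000 + (1-p)*0.061969] = 0.033558
  V(2,2) = exp(-r*dt) * [p*0.061969 + (1-p)*0.329455] = 0.206805
  V(1,0) = exp(-r*dt) * [p*0.000000 + (1-p)*0.033558] = 0.018173
  V(1,1) = exp(-r*dt) * [p*0.033558 + (1-p)*0.206805] = 0.127368
  V(0,0) = exp(-r*dt) * [p*0.018173 + (1-p)*0.127368] = 0.077301


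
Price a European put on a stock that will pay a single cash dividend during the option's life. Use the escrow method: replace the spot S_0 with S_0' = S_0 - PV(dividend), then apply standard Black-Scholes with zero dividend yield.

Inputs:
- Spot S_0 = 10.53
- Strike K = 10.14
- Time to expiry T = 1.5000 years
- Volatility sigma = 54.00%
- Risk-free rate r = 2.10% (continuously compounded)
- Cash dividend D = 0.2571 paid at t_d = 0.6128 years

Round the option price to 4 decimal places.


Answer: Price = 2.3848

Derivation:
PV(D) = D * exp(-r * t_d) = 0.2571 * 0.98721365 = 0.25381263
S_0' = S_0 - PV(D) = 10.5300 - 0.25381263 = 10.27618737
d1 = (ln(S_0'/K) + (r + sigma^2/2)*T) / (sigma*sqrt(T)) = 0.39848256
d2 = d1 - sigma*sqrt(T) = -0.26287967
exp(-rT) = 0.96899096
N(-d1) = 0.34513726; N(-d2) = 0.60367834
P = K * exp(-rT) * N(-d2) - S_0' * N(-d1) = 10.1400 * 0.96899096 * 0.60367834 - 10.27618737 * 0.34513726 = 2.3848


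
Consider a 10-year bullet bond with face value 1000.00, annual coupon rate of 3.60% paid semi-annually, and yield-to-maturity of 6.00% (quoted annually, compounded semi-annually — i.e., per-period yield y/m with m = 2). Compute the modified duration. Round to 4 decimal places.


Answer: Modified duration = 8.0507

Derivation:
Coupon per period c = face * coupon_rate / m = 18.000000
Periods per year m = 2; per-period yield y/m = 0.030000
Number of cashflows N = 20
Cashflows (t years, CF_t, discount factor 1/(1+y/m)^(m*t), PV):
  t = 0.5000: CF_t = 18.000000, DF = 0.970874, PV = 17.475728
  t = 1.0000: CF_t = 18.000000, DF = 0.942596, PV = 16.966726
  t = 1.5000: CF_t = 18.000000, DF = 0.915142, PV = 16.472550
  t = 2.0000: CF_t = 18.000000, DF = 0.888487, PV = 15.992767
  t = 2.5000: CF_t = 18.000000, DF = 0.862609, PV = 15.526958
  t = 3.0000: CF_t = 18.000000, DF = 0.837484, PV = 15.074717
  t = 3.5000: CF_t = 18.000000, DF = 0.813092, PV = 14.635647
  t = 4.0000: CF_t = 18.000000, DF = 0.789409, PV = 14.209366
  t = 4.5000: CF_t = 18.000000, DF = 0.766417, PV = 13.795501
  t = 5.0000: CF_t = 18.000000, DF = 0.744094, PV = 13.393690
  t = 5.5000: CF_t = 18.000000, DF = 0.722421, PV = 13.003583
  t = 6.0000: CF_t = 18.000000, DF = 0.701380, PV = 12.624838
  t = 6.5000: CF_t = 18.000000, DF = 0.680951, PV = 12.257124
  t = 7.0000: CF_t = 18.000000, DF = 0.661118, PV = 11.900121
  t = 7.5000: CF_t = 18.000000, DF = 0.641862, PV = 11.553515
  t = 8.0000: CF_t = 18.000000, DF = 0.623167, PV = 11.217005
  t = 8.5000: CF_t = 18.000000, DF = 0.605016, PV = 10.890296
  t = 9.0000: CF_t = 18.000000, DF = 0.587395, PV = 10.573103
  t = 9.5000: CF_t = 18.000000, DF = 0.570286, PV = 10.265148
  t = 10.0000: CF_t = 1018.000000, DF = 0.553676, PV = 563.641918
Price P = sum_t PV_t = 821.470302
First compute Macaulay numerator sum_t t * PV_t:
  t * PV_t at t = 0.5000: 8.737864
  t * PV_t at t = 1.0000: 16.966726
  t * PV_t at t = 1.5000: 24.708825
  t * PV_t at t = 2.0000: 31.985534
  t * PV_t at t = 2.5000: 38.817395
  t * PV_t at t = 3.0000: 45.224150
  t * PV_t at t = 3.5000: 51.224765
  t * PV_t at t = 4.0000: 56.837465
  t * PV_t at t = 4.5000: 62.079755
  t * PV_t at t = 5.0000: 66.968452
  t * PV_t at t = 5.5000: 71.519706
  t * PV_t at t = 6.0000: 75.749027
  t * PV_t at t = 6.5000: 79.671307
  t * PV_t at t = 7.0000: 83.300844
  t * PV_t at t = 7.5000: 86.651363
  t * PV_t at t = 8.0000: 89.736039
  t * PV_t at t = 8.5000: 92.567516
  t * PV_t at t = 9.0000: 95.157926
  t * PV_t at t = 9.5000: 97.518911
  t * PV_t at t = 10.0000: 5636.419178
Macaulay duration D = 6811.842749 / 821.470302 = 8.292257
Modified duration = D / (1 + y/m) = 8.292257 / (1 + 0.030000) = 8.050735


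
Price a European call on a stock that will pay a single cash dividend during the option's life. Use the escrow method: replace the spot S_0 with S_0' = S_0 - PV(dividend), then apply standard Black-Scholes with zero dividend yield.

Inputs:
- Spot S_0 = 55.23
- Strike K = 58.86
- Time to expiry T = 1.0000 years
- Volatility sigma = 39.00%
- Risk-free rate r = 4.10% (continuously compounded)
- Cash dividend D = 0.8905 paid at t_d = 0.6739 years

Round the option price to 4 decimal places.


PV(D) = D * exp(-r * t_d) = 0.8905 * 0.97274831 = 0.86623237
S_0' = S_0 - PV(D) = 55.2300 - 0.86623237 = 54.36376763
d1 = (ln(S_0'/K) + (r + sigma^2/2)*T) / (sigma*sqrt(T)) = 0.09637475
d2 = d1 - sigma*sqrt(T) = -0.29362525
exp(-rT) = 0.95982913
N(d1) = 0.53838853; N(d2) = 0.38452214
C = S_0' * N(d1) - K * exp(-rT) * N(d2) = 54.36376763 * 0.53838853 - 58.8600 * 0.95982913 * 0.38452214 = 7.5450

Answer: Price = 7.5450


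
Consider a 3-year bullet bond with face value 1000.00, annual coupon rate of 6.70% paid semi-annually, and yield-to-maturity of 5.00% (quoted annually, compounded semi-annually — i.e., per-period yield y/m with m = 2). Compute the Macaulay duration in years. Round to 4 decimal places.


Answer: Macaulay duration = 2.7733 years

Derivation:
Coupon per period c = face * coupon_rate / m = 33.500000
Periods per year m = 2; per-period yield y/m = 0.025000
Number of cashflows N = 6
Cashflows (t years, CF_t, discount factor 1/(1+y/m)^(m*t), PV):
  t = 0.5000: CF_t = 33.500000, DF = 0.975610, PV = 32.682927
  t = 1.0000: CF_t = 33.500000, DF = 0.951814, PV = 31.885782
  t = 1.5000: CF_t = 33.500000, DF = 0.928599, PV = 31.108080
  t = 2.0000: CF_t = 33.500000, DF = 0.905951, PV = 30.349347
  t = 2.5000: CF_t = 33.500000, DF = 0.883854, PV = 29.609119
  t = 3.0000: CF_t = 1033.500000, DF = 0.862297, PV = 891.183811
Price P = sum_t PV_t = 1046.819066
Macaulay numerator sum_t t * PV_t:
  t * PV_t at t = 0.5000: 16.341463
  t * PV_t at t = 1.0000: 31.885782
  t * PV_t at t = 1.5000: 46.662120
  t * PV_t at t = 2.0000: 60.698693
  t * PV_t at t = 2.5000: 74.022797
  t * PV_t at t = 3.0000: 2673.551433
Macaulay duration D = (sum_t t * PV_t) / P = 2903.162289 / 1046.819066 = 2.773318


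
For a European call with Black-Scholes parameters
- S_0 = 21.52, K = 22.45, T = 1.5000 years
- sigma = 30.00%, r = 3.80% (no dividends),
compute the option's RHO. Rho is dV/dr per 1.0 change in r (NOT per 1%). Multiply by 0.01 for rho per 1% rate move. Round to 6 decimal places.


d1 = 0.2236986195; d2 = -0.1437248419
phi(d1) = 0.3890843700; exp(-qT) = 1.0000000000; exp(-rT) = 0.9445940694
N(d2) = 0.4428588769
Rho = K*T*exp(-rT)*N(d2) = 22.4500 * 1.5000 * 0.9445940694 * 0.4428588769 = 14.086989

Answer: Rho = 14.086989


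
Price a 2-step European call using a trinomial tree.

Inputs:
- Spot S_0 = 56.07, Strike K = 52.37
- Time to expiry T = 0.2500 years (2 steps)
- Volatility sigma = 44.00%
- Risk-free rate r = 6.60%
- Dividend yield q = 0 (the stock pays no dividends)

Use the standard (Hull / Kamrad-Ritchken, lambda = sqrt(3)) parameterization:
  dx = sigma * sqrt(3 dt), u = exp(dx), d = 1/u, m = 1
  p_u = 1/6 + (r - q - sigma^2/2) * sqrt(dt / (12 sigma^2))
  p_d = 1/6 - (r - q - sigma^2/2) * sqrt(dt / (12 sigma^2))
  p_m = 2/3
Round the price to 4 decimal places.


Answer: Price = V(0,0) = 7.3159

Derivation:
dt = T/N = 0.125000; dx = sigma*sqrt(3*dt) = 0.269444
u = exp(dx) = 1.309236; d = 1/u = 0.763804
p_u = 0.159522, p_m = 0.666667, p_d = 0.173811
Discount per step: exp(-r*dt) = 0.991784
Stock lattice S(k, j) with j the centered position index:
  k=0: S(0,+0) = 56.0700
  k=1: S(1,-1) = 42.8265; S(1,+0) = 56.0700; S(1,+1) = 73.4089
  k=2: S(2,-2) = 32.7111; S(2,-1) = 42.8265; S(2,+0) = 56.0700; S(2,+1) = 73.4089; S(2,+2) = 96.1095
Terminal payoffs V(N, j) = max(S_T - K, 0):
  V(2,-2) = 0.000000; V(2,-1) = 0.000000; V(2,+0) = 3.700000; V(2,+1) = 21.038871; V(2,+2) = 43.739547
Backward induction: V(k, j) = exp(-r*dt) * [p_u * V(k+1, j+1) + p_m * V(k+1, j) + p_d * V(k+1, j-1)]
  V(1,-1) = exp(-r*dt) * [p_u*3.700000 + p_m*0.000000 + p_d*0.000000] = 0.585383
  V(1,+0) = exp(-r*dt) * [p_u*21.038871 + p_m*3.700000 + p_d*0.000000] = 5.774995
  V(1,+1) = exp(-r*dt) * [p_u*43.739547 + p_m*21.038871 + p_d*3.700000] = 21.468600
  V(0,+0) = exp(-r*dt) * [p_u*21.468600 + p_m*5.774995 + p_d*0.585383] = 7.315858


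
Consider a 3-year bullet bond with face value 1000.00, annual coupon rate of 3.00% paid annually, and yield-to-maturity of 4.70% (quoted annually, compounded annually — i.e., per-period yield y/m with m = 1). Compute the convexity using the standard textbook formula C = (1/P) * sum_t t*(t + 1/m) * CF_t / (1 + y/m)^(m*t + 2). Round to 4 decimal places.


Coupon per period c = face * coupon_rate / m = 30.000000
Periods per year m = 1; per-period yield y/m = 0.047000
Number of cashflows N = 3
Cashflows (t years, CF_t, discount factor 1/(1+y/m)^(m*t), PV):
  t = 1.0000: CF_t = 30.000000, DF = 0.955110, PV = 28.653295
  t = 2.0000: CF_t = 30.000000, DF = 0.912235, PV = 27.367044
  t = 3.0000: CF_t = 1030.000000, DF = 0.871284, PV = 897.422967
Price P = sum_t PV_t = 953.443306
Convexity numerator sum_t t*(t + 1/m) * CF_t / (1+y/m)^(m*t + 2):
  t = 1.0000: term = 52.277066
  t = 2.0000: term = 149.791020
  t = 3.0000: term = 9823.925546
Convexity = (1/P) * sum = 10025.993632 / 953.443306 = 10.515564

Answer: Convexity = 10.5156


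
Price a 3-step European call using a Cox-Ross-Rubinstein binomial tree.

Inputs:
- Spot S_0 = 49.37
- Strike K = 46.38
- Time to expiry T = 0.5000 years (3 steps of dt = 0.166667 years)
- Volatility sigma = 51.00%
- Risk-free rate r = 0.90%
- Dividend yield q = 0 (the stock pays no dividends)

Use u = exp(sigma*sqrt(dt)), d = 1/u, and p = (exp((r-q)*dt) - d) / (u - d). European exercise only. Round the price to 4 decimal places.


dt = T/N = 0.166667
u = exp(sigma*sqrt(dt)) = 1.231468; d = 1/u = 0.812039
p = (exp((r-q)*dt) - d) / (u - d) = 0.451715
Discount per step: exp(-r*dt) = 0.998501
Stock lattice S(k, i) with i counting down-moves:
  k=0: S(0,0) = 49.3700
  k=1: S(1,0) = 60.7976; S(1,1) = 40.0904
  k=2: S(2,0) = 74.8702; S(2,1) = 49.3700; S(2,2) = 32.5550
  k=3: S(3,0) = 92.2002; S(3,1) = 60.7976; S(3,2) = 40.0904; S(3,3) = 26.4359
Terminal payoffs V(N, i) = max(S_T - K, 0):
  V(3,0) = 45.820250; V(3,1) = 14.417555; V(3,2) = 0.000000; V(3,3) = 0.000000
Backward induction: V(k, i) = exp(-r*dt) * [p * V(k+1, i) + (1-p) * V(k+1, i+1)].
  V(2,0) = exp(-r*dt) * [p*45.820250 + (1-p)*14.417555] = 28.559737
  V(2,1) = exp(-r*dt) * [p*14.417555 + (1-p)*0.000000] = 6.502858
  V(2,2) = exp(-r*dt) * [p*0.000000 + (1-p)*0.000000] = 0.000000
  V(1,0) = exp(-r*dt) * [p*28.559737 + (1-p)*6.502858] = 16.441590
  V(1,1) = exp(-r*dt) * [p*6.502858 + (1-p)*0.000000] = 2.933033
  V(0,0) = exp(-r*dt) * [p*16.441590 + (1-p)*2.933033] = 9.021502

Answer: Price = V(0,0) = 9.0215


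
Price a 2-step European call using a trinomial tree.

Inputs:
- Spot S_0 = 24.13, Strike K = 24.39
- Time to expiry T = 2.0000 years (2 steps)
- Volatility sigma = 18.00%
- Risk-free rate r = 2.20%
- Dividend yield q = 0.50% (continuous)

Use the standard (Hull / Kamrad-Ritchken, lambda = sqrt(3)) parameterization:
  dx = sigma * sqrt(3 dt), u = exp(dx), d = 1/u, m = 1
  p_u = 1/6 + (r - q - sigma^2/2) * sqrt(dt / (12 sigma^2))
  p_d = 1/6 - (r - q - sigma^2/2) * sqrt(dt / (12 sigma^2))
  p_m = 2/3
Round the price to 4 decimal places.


Answer: Price = V(0,0) = 2.3927

Derivation:
dt = T/N = 1.000000; dx = sigma*sqrt(3*dt) = 0.311769
u = exp(dx) = 1.365839; d = 1/u = 0.732151
p_u = 0.167950, p_m = 0.666667, p_d = 0.165384
Discount per step: exp(-r*dt) = 0.978240
Stock lattice S(k, j) with j the centered position index:
  k=0: S(0,+0) = 24.1300
  k=1: S(1,-1) = 17.6668; S(1,+0) = 24.1300; S(1,+1) = 32.9577
  k=2: S(2,-2) = 12.9348; S(2,-1) = 17.6668; S(2,+0) = 24.1300; S(2,+1) = 32.9577; S(2,+2) = 45.0149
Terminal payoffs V(N, j) = max(S_T - K, 0):
  V(2,-2) = 0.000000; V(2,-1) = 0.000000; V(2,+0) = 0.000000; V(2,+1) = 8.567703; V(2,+2) = 20.624928
Backward induction: V(k, j) = exp(-r*dt) * [p_u * V(k+1, j+1) + p_m * V(k+1, j) + p_d * V(k+1, j-1)]
  V(1,-1) = exp(-r*dt) * [p_u*0.000000 + p_m*0.000000 + p_d*0.000000] = 0.000000
  V(1,+0) = exp(-r*dt) * [p_u*8.567703 + p_m*0.000000 + p_d*0.000000] = 1.407632
  V(1,+1) = exp(-r*dt) * [p_u*20.624928 + p_m*8.567703 + p_d*0.000000] = 8.976090
  V(0,+0) = exp(-r*dt) * [p_u*8.976090 + p_m*1.407632 + p_d*0.000000] = 2.392729


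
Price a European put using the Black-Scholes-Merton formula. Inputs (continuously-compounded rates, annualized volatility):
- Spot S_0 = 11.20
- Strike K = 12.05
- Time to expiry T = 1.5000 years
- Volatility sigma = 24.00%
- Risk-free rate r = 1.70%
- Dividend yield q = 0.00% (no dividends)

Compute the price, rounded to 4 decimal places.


d1 = (ln(S/K) + (r - q + 0.5*sigma^2) * T) / (sigma * sqrt(T)) = -0.01514221
d2 = d1 - sigma * sqrt(T) = -0.30908098
exp(-rT) = 0.97482238; exp(-qT) = 1.00000000
P = K * exp(-rT) * N(-d2) - S_0 * exp(-qT) * N(-d1)
N(-d1) = 0.50604064; N(-d2) = 0.62137003
P = 12.0500 * 0.97482238 * 0.62137003 - 11.2000 * 1.00000000 * 0.50604064 = 1.6313

Answer: Price = 1.6313


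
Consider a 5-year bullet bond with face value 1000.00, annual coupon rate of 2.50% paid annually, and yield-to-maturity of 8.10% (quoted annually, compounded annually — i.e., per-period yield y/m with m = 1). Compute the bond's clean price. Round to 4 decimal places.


Coupon per period c = face * coupon_rate / m = 25.000000
Periods per year m = 1; per-period yield y/m = 0.081000
Number of cashflows N = 5
Cashflows (t years, CF_t, discount factor 1/(1+y/m)^(m*t), PV):
  t = 1.0000: CF_t = 25.000000, DF = 0.925069, PV = 23.126735
  t = 2.0000: CF_t = 25.000000, DF = 0.855753, PV = 21.393834
  t = 3.0000: CF_t = 25.000000, DF = 0.791631, PV = 19.790781
  t = 4.0000: CF_t = 25.000000, DF = 0.732314, PV = 18.307845
  t = 5.0000: CF_t = 1025.000000, DF = 0.677441, PV = 694.377109
Price P = sum_t PV_t = 776.996304

Answer: Price = 776.9963


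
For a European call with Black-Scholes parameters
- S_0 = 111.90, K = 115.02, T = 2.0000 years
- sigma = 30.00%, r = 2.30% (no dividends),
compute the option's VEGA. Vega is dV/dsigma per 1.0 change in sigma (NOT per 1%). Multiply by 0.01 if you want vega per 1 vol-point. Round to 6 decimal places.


d1 = 0.2557359839; d2 = -0.1685280848
phi(d1) = 0.3861076818; exp(-qT) = 1.0000000000; exp(-rT) = 0.9550419622
Vega = S * exp(-qT) * phi(d1) * sqrt(T) = 111.9000 * 1.0000000000 * 0.3861076818 * 1.4142135624 = 61.101733

Answer: Vega = 61.101733


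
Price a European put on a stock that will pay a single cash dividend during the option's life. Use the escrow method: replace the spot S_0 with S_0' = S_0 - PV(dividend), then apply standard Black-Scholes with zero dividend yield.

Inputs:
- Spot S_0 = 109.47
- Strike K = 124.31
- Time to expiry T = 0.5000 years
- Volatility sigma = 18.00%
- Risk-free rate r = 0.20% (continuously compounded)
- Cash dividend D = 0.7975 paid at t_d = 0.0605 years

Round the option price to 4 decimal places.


PV(D) = D * exp(-r * t_d) = 0.7975 * 0.99987901 = 0.79740351
S_0' = S_0 - PV(D) = 109.4700 - 0.79740351 = 108.67259649
d1 = (ln(S_0'/K) + (r + sigma^2/2)*T) / (sigma*sqrt(T)) = -0.98475450
d2 = d1 - sigma*sqrt(T) = -1.11203372
exp(-rT) = 0.99900050
N(-d1) = 0.83762766; N(-d2) = 0.86693817
P = K * exp(-rT) * N(-d2) - S_0' * N(-d1) = 124.3100 * 0.99900050 * 0.86693817 - 108.67259649 * 0.83762766 = 16.6342

Answer: Price = 16.6342


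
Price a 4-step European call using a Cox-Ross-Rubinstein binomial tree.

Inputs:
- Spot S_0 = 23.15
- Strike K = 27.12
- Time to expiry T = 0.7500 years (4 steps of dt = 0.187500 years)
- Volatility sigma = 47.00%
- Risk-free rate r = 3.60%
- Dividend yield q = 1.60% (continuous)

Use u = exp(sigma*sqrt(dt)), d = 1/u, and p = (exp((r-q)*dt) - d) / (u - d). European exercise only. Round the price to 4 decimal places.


dt = T/N = 0.187500
u = exp(sigma*sqrt(dt)) = 1.225705; d = 1/u = 0.815857
p = (exp((r-q)*dt) - d) / (u - d) = 0.458463
Discount per step: exp(-r*dt) = 0.993273
Stock lattice S(k, i) with i counting down-moves:
  k=0: S(0,0) = 23.1500
  k=1: S(1,0) = 28.3751; S(1,1) = 18.8871
  k=2: S(2,0) = 34.7795; S(2,1) = 23.1500; S(2,2) = 15.4092
  k=3: S(3,0) = 42.6293; S(3,1) = 28.3751; S(3,2) = 18.8871; S(3,3) = 12.5717
  k=4: S(4,0) = 52.2510; S(4,1) = 34.7795; S(4,2) = 23.1500; S(4,3) = 15.4092; S(4,4) = 10.2567
Terminal payoffs V(N, i) = max(S_T - K, 0):
  V(4,0) = 25.130981; V(4,1) = 7.659451; V(4,2) = 0.000000; V(4,3) = 0.000000; V(4,4) = 0.000000
Backward induction: V(k, i) = exp(-r*dt) * [p * V(k+1, i) + (1-p) * V(k+1, i+1)].
  V(3,0) = exp(-r*dt) * [p*25.130981 + (1-p)*7.659451] = 15.564085
  V(3,1) = exp(-r*dt) * [p*7.659451 + (1-p)*0.000000] = 3.487950
  V(3,2) = exp(-r*dt) * [p*0.000000 + (1-p)*0.000000] = 0.000000
  V(3,3) = exp(-r*dt) * [p*0.000000 + (1-p)*0.000000] = 0.000000
  V(2,0) = exp(-r*dt) * [p*15.564085 + (1-p)*3.487950] = 8.963699
  V(2,1) = exp(-r*dt) * [p*3.487950 + (1-p)*0.000000] = 1.588338
  V(2,2) = exp(-r*dt) * [p*0.000000 + (1-p)*0.000000] = 0.000000
  V(1,0) = exp(-r*dt) * [p*8.963699 + (1-p)*1.588338] = 4.936234
  V(1,1) = exp(-r*dt) * [p*1.588338 + (1-p)*0.000000] = 0.723295
  V(0,0) = exp(-r*dt) * [p*4.936234 + (1-p)*0.723295] = 2.636912

Answer: Price = V(0,0) = 2.6369


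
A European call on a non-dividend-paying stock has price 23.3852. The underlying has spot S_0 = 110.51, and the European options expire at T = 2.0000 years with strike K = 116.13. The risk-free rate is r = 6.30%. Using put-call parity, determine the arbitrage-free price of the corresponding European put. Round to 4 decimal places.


Answer: Put price = 15.2571

Derivation:
Put-call parity: C - P = S_0 * exp(-qT) - K * exp(-rT).
S_0 * exp(-qT) = 110.5100 * 1.00000000 = 110.51000000
K * exp(-rT) = 116.1300 * 0.88161485 = 102.38193216
P = C - S*exp(-qT) + K*exp(-rT)
P = 23.3852 - 110.51000000 + 102.38193216 = 15.2571


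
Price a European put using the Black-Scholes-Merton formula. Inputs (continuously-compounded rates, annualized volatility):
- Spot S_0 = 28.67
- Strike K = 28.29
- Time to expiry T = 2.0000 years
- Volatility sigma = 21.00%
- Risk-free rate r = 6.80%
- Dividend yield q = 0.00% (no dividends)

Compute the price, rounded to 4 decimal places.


Answer: Price = 1.5473

Derivation:
d1 = (ln(S/K) + (r - q + 0.5*sigma^2) * T) / (sigma * sqrt(T)) = 0.65135611
d2 = d1 - sigma * sqrt(T) = 0.35437126
exp(-rT) = 0.87284263; exp(-qT) = 1.00000000
P = K * exp(-rT) * N(-d2) - S_0 * exp(-qT) * N(-d1)
N(-d1) = 0.25740832; N(-d2) = 0.36153034
P = 28.2900 * 0.87284263 * 0.36153034 - 28.6700 * 1.00000000 * 0.25740832 = 1.5473


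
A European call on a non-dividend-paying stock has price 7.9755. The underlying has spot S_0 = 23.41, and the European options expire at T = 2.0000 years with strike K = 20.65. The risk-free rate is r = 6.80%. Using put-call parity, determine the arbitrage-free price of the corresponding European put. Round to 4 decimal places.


Put-call parity: C - P = S_0 * exp(-qT) - K * exp(-rT).
S_0 * exp(-qT) = 23.4100 * 1.00000000 = 23.41000000
K * exp(-rT) = 20.6500 * 0.87284263 = 18.02420036
P = C - S*exp(-qT) + K*exp(-rT)
P = 7.9755 - 23.41000000 + 18.02420036 = 2.5897

Answer: Put price = 2.5897


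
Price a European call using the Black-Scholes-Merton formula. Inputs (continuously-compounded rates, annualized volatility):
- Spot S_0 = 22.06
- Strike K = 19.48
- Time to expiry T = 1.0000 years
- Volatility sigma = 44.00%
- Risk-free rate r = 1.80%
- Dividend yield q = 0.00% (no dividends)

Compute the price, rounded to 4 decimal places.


d1 = (ln(S/K) + (r - q + 0.5*sigma^2) * T) / (sigma * sqrt(T)) = 0.54358572
d2 = d1 - sigma * sqrt(T) = 0.10358572
exp(-rT) = 0.98216103; exp(-qT) = 1.00000000
C = S_0 * exp(-qT) * N(d1) - K * exp(-rT) * N(d2)
N(d1) = 0.70663670; N(d2) = 0.54125094
C = 22.0600 * 1.00000000 * 0.70663670 - 19.4800 * 0.98216103 * 0.54125094 = 5.2329

Answer: Price = 5.2329
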